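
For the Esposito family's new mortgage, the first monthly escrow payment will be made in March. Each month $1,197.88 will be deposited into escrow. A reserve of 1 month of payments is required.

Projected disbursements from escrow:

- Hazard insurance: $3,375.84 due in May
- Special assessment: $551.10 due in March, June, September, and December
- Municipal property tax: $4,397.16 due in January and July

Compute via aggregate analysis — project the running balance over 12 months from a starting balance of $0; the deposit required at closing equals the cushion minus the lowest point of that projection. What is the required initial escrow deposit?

Cushion = 1 × $1,197.88 = $1,197.88
Trial balance (start $0, +$1,197.88 each month, − disbursements):
  Mar: +$1,197.88 − $551.10 → $646.78
  Apr: +$1,197.88 → $1,844.66
  May: +$1,197.88 − $3,375.84 → -$333.30
  Jun: +$1,197.88 − $551.10 → $313.48
  Jul: +$1,197.88 − $4,397.16 → -$2,885.80
  Aug: +$1,197.88 → -$1,687.92
  Sep: +$1,197.88 − $551.10 → -$1,041.14
  Oct: +$1,197.88 → $156.74
  Nov: +$1,197.88 → $1,354.62
  Dec: +$1,197.88 − $551.10 → $2,001.40
  Jan: +$1,197.88 − $4,397.16 → -$1,197.88
  Feb: +$1,197.88 → $0.00
Lowest trial balance = -$2,885.80 (Jul)
Initial deposit = cushion − low point = $1,197.88 − (-$2,885.80) = $4,083.68

$4,083.68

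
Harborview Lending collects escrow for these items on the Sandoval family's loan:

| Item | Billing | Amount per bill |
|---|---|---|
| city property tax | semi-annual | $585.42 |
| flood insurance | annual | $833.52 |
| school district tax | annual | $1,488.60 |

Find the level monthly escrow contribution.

City property tax: $585.42 × 2 = $1,170.84 per year
Flood insurance: $833.52 per year
School district tax: $1,488.60 per year
Yearly total = $1,170.84 + $833.52 + $1,488.60 = $3,492.96
Monthly escrow = $3,492.96 ÷ 12 = $291.08

$291.08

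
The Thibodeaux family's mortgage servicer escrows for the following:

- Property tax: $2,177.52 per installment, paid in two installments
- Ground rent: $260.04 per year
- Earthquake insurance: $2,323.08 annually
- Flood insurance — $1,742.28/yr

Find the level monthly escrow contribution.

$723.37

Property tax: $2,177.52 × 2 = $4,355.04/yr
Ground rent: $260.04/yr
Earthquake insurance: $2,323.08/yr
Flood insurance: $1,742.28/yr
Total annual escrow = $4,355.04 + $260.04 + $2,323.08 + $1,742.28 = $8,680.44
Base monthly escrow = $8,680.44 ÷ 12 = $723.37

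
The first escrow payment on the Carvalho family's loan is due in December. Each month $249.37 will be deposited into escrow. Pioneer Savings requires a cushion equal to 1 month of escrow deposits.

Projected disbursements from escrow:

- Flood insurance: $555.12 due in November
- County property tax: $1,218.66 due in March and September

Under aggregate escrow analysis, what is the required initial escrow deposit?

Cushion = 1 × $249.37 = $249.37
Trial balance (start $0, +$249.37 each month, − disbursements):
  Dec: +$249.37 → $249.37
  Jan: +$249.37 → $498.74
  Feb: +$249.37 → $748.11
  Mar: +$249.37 − $1,218.66 → -$221.18
  Apr: +$249.37 → $28.19
  May: +$249.37 → $277.56
  Jun: +$249.37 → $526.93
  Jul: +$249.37 → $776.30
  Aug: +$249.37 → $1,025.67
  Sep: +$249.37 − $1,218.66 → $56.38
  Oct: +$249.37 → $305.75
  Nov: +$249.37 − $555.12 → $0.00
Lowest trial balance = -$221.18 (Mar)
Initial deposit = cushion − low point = $249.37 − (-$221.18) = $470.55

$470.55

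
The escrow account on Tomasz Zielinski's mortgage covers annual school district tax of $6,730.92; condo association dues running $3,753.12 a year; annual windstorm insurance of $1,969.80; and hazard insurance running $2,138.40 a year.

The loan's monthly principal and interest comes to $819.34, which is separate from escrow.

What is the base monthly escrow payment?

School district tax = $6,730.92
Condo association dues = $3,753.12
Windstorm insurance = $1,969.80
Hazard insurance = $2,138.40
Combined annual = $6,730.92 + $3,753.12 + $1,969.80 + $2,138.40 = $14,592.24
Per month = $14,592.24 / 12 = $1,216.02

$1,216.02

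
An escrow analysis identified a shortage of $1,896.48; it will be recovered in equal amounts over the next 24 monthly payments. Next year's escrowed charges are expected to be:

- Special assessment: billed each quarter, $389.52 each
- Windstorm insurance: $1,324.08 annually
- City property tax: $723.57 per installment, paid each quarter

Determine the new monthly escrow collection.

$560.39

Special assessment = $389.52 × 4 = $1,558.08 annually
Windstorm insurance = $1,324.08 annually
City property tax = $723.57 × 4 = $2,894.28 annually
Total per year = $1,558.08 + $1,324.08 + $2,894.28 = $5,776.44
Monthly = $5,776.44 ÷ 12 = $481.37
Shortage per month = $1,896.48 / 24 = $79.02
Adjusted monthly = $481.37 + $79.02 = $560.39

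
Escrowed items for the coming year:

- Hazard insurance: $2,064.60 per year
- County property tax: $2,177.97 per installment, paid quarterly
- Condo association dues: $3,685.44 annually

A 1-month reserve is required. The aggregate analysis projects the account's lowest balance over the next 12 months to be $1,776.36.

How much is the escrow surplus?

$571.20

Hazard insurance: $2,064.60 per year
County property tax: $2,177.97 × 4 = $8,711.88 per year
Condo association dues: $3,685.44 per year
Total annual escrow = $2,064.60 + $8,711.88 + $3,685.44 = $14,461.92
Monthly = $14,461.92 ÷ 12 = $1,205.16
Required reserve = 1 × $1,205.16 = $1,205.16
Surplus = $1,776.36 − $1,205.16 = $571.20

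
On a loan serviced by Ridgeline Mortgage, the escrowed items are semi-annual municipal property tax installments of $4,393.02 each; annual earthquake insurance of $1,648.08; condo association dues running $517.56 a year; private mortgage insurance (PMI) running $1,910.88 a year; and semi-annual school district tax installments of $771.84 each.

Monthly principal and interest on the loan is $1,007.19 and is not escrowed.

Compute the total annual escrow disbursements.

$14,406.24

Municipal property tax: $4,393.02 × 2 = $8,786.04 annually
Earthquake insurance: $1,648.08 annually
Condo association dues: $517.56 annually
Private mortgage insurance (PMI): $1,910.88 annually
School district tax: $771.84 × 2 = $1,543.68 annually
Total per year = $14,406.24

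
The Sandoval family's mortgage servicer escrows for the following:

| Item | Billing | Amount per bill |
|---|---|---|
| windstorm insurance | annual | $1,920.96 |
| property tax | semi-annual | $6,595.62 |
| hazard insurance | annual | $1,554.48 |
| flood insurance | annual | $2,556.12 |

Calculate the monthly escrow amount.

Windstorm insurance — $1,920.96 per year
Property tax — $6,595.62 × 2 = $13,191.24 per year
Hazard insurance — $1,554.48 per year
Flood insurance — $2,556.12 per year
Annual escrow total = $1,920.96 + $13,191.24 + $1,554.48 + $2,556.12 = $19,222.80
Monthly escrow = $19,222.80 / 12 = $1,601.90

$1,601.90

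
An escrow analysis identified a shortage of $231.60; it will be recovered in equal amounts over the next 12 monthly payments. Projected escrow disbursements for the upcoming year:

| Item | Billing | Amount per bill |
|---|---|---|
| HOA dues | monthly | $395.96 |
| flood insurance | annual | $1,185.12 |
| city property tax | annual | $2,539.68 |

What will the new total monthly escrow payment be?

$725.66

HOA dues — $395.96 × 12 = $4,751.52 per year
Flood insurance — $1,185.12 per year
City property tax — $2,539.68 per year
Yearly total = $8,476.32
Monthly = $8,476.32 / 12 = $706.36
Monthly shortage recovery: $231.60 ÷ 12 = $19.30
New monthly escrow = $706.36 + $19.30 = $725.66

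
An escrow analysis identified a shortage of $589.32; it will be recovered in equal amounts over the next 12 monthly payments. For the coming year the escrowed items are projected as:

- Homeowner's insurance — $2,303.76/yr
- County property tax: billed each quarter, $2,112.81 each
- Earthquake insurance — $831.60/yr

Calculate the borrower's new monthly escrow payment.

Homeowner's insurance — $2,303.76
County property tax — $2,112.81 × 4 = $8,451.24
Earthquake insurance — $831.60
Yearly total = $11,586.60
Per month = $11,586.60 / 12 = $965.55
Monthly shortage recovery: $589.32 ÷ 12 = $49.11
New monthly escrow = $965.55 + $49.11 = $1,014.66

$1,014.66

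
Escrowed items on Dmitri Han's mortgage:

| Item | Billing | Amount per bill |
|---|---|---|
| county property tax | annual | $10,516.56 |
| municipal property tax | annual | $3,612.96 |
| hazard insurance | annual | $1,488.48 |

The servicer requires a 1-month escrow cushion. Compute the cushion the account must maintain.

$1,301.50

County property tax = $10,516.56 annually
Municipal property tax = $3,612.96 annually
Hazard insurance = $1,488.48 annually
Total annual escrow = $15,618.00
Monthly = $15,618.00 ÷ 12 = $1,301.50
Cushion = 1 × $1,301.50 = $1,301.50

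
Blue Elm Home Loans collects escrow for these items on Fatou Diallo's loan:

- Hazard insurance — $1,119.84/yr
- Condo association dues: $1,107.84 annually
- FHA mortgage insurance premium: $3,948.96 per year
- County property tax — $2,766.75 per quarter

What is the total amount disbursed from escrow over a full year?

$17,243.64

Hazard insurance — $1,119.84/yr
Condo association dues — $1,107.84/yr
FHA mortgage insurance premium — $3,948.96/yr
County property tax — $2,766.75 × 4 = $11,067.00/yr
Total annual escrow = $1,119.84 + $1,107.84 + $3,948.96 + $11,067.00 = $17,243.64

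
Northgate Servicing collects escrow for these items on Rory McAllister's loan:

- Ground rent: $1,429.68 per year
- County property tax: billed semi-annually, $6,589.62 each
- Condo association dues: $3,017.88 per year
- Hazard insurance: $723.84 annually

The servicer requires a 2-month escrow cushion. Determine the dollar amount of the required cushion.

Ground rent: $1,429.68/yr
County property tax: $6,589.62 × 2 = $13,179.24/yr
Condo association dues: $3,017.88/yr
Hazard insurance: $723.84/yr
Total annual escrow = $18,350.64
Per month = $18,350.64 / 12 = $1,529.22
Required cushion = 2 × $1,529.22 = $3,058.44

$3,058.44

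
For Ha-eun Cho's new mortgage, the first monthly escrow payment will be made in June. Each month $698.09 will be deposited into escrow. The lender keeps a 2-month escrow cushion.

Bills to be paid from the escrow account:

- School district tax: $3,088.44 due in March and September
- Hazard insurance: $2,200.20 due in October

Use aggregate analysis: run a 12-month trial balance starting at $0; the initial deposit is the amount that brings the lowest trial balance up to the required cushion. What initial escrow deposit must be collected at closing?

$3,194.37

Cushion = 2 × $698.09 = $1,396.18
Trial balance (start $0, +$698.09 each month, − disbursements):
  Jun: +$698.09 → $698.09
  Jul: +$698.09 → $1,396.18
  Aug: +$698.09 → $2,094.27
  Sep: +$698.09 − $3,088.44 → -$296.08
  Oct: +$698.09 − $2,200.20 → -$1,798.19
  Nov: +$698.09 → -$1,100.10
  Dec: +$698.09 → -$402.01
  Jan: +$698.09 → $296.08
  Feb: +$698.09 → $994.17
  Mar: +$698.09 − $3,088.44 → -$1,396.18
  Apr: +$698.09 → -$698.09
  May: +$698.09 → $0.00
Lowest trial balance = -$1,798.19 (Oct)
Initial deposit = cushion − low point = $1,396.18 − (-$1,798.19) = $3,194.37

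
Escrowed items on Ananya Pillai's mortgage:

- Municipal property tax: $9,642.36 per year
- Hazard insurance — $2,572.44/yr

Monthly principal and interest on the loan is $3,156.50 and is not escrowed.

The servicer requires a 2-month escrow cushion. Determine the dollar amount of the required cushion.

Municipal property tax: $9,642.36
Hazard insurance: $2,572.44
Total per year = $9,642.36 + $2,572.44 = $12,214.80
Per month = $12,214.80 / 12 = $1,017.90
Cushion = 2 × $1,017.90 = $2,035.80

$2,035.80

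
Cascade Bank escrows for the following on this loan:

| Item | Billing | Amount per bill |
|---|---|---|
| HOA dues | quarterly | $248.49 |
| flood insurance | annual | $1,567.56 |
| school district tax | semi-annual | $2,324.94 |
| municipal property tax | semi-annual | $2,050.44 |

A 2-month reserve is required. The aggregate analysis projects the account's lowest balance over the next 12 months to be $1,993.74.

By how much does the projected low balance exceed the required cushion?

HOA dues = $248.49 × 4 = $993.96 per year
Flood insurance = $1,567.56 per year
School district tax = $2,324.94 × 2 = $4,649.88 per year
Municipal property tax = $2,050.44 × 2 = $4,100.88 per year
Annual escrow total = $993.96 + $1,567.56 + $4,649.88 + $4,100.88 = $11,312.28
Monthly escrow = $11,312.28 / 12 = $942.69
Cushion = 2 × $942.69 = $1,885.38
Surplus = $1,993.74 − $1,885.38 = $108.36

$108.36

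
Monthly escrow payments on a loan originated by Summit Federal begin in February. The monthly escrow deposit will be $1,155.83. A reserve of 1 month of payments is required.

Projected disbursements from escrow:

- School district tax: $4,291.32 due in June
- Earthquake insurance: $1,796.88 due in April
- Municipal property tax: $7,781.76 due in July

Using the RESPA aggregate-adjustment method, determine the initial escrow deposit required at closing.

Cushion = 1 × $1,155.83 = $1,155.83
Trial balance (start $0, +$1,155.83 each month, − disbursements):
  Feb: +$1,155.83 → $1,155.83
  Mar: +$1,155.83 → $2,311.66
  Apr: +$1,155.83 − $1,796.88 → $1,670.61
  May: +$1,155.83 → $2,826.44
  Jun: +$1,155.83 − $4,291.32 → -$309.05
  Jul: +$1,155.83 − $7,781.76 → -$6,934.98
  Aug: +$1,155.83 → -$5,779.15
  Sep: +$1,155.83 → -$4,623.32
  Oct: +$1,155.83 → -$3,467.49
  Nov: +$1,155.83 → -$2,311.66
  Dec: +$1,155.83 → -$1,155.83
  Jan: +$1,155.83 → $0.00
Lowest trial balance = -$6,934.98 (Jul)
Initial deposit = cushion − low point = $1,155.83 − (-$6,934.98) = $8,090.81

$8,090.81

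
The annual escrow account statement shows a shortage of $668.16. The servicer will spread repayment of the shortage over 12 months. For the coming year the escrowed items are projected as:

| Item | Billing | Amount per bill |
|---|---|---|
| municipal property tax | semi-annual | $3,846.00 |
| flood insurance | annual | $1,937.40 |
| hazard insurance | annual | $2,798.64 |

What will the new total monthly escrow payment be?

Municipal property tax = $3,846.00 × 2 = $7,692.00
Flood insurance = $1,937.40
Hazard insurance = $2,798.64
Combined annual = $7,692.00 + $1,937.40 + $2,798.64 = $12,428.04
Monthly escrow = $12,428.04 ÷ 12 = $1,035.67
Shortage spread = $668.16 / 12 = $55.68/mo
Adjusted monthly = $1,035.67 + $55.68 = $1,091.35

$1,091.35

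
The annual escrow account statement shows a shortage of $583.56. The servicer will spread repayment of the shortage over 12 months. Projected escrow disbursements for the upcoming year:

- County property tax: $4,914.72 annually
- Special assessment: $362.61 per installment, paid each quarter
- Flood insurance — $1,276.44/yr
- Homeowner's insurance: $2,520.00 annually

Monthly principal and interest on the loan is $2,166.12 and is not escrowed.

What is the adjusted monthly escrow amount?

County property tax — $4,914.72 per year
Special assessment — $362.61 × 4 = $1,450.44 per year
Flood insurance — $1,276.44 per year
Homeowner's insurance — $2,520.00 per year
Total annual escrow = $10,161.60
Monthly escrow = $10,161.60 / 12 = $846.80
Monthly shortage recovery: $583.56 / 12 = $48.63
Adjusted monthly = $846.80 + $48.63 = $895.43

$895.43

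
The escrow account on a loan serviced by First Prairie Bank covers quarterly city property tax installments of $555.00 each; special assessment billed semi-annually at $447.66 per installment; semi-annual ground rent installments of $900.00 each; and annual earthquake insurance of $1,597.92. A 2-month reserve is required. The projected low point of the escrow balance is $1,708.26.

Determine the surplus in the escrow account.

$622.72

City property tax = $555.00 × 4 = $2,220.00
Special assessment = $447.66 × 2 = $895.32
Ground rent = $900.00 × 2 = $1,800.00
Earthquake insurance = $1,597.92
Combined annual = $2,220.00 + $895.32 + $1,800.00 + $1,597.92 = $6,513.24
Monthly = $6,513.24 / 12 = $542.77
Required cushion = 2 × $542.77 = $1,085.54
Surplus = $1,708.26 − $1,085.54 = $622.72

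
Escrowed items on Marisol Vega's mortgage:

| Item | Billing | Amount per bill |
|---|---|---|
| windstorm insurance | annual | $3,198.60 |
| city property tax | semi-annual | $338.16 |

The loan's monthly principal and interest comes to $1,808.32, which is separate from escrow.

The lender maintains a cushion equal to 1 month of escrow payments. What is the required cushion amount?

Windstorm insurance = $3,198.60/yr
City property tax = $338.16 × 2 = $676.32/yr
Total per year = $3,874.92
Monthly = $3,874.92 / 12 = $322.91
Reserve = 1 × $322.91 = $322.91

$322.91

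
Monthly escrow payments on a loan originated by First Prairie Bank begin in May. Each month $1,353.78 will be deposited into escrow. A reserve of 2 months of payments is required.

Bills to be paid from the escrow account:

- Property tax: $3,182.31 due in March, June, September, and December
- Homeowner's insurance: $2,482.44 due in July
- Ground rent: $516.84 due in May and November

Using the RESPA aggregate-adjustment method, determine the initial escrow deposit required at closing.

Cushion = 2 × $1,353.78 = $2,707.56
Trial balance (start $0, +$1,353.78 each month, − disbursements):
  May: +$1,353.78 − $516.84 → $836.94
  Jun: +$1,353.78 − $3,182.31 → -$991.59
  Jul: +$1,353.78 − $2,482.44 → -$2,120.25
  Aug: +$1,353.78 → -$766.47
  Sep: +$1,353.78 − $3,182.31 → -$2,595.00
  Oct: +$1,353.78 → -$1,241.22
  Nov: +$1,353.78 − $516.84 → -$404.28
  Dec: +$1,353.78 − $3,182.31 → -$2,232.81
  Jan: +$1,353.78 → -$879.03
  Feb: +$1,353.78 → $474.75
  Mar: +$1,353.78 − $3,182.31 → -$1,353.78
  Apr: +$1,353.78 → $0.00
Lowest trial balance = -$2,595.00 (Sep)
Initial deposit = cushion − low point = $2,707.56 − (-$2,595.00) = $5,302.56

$5,302.56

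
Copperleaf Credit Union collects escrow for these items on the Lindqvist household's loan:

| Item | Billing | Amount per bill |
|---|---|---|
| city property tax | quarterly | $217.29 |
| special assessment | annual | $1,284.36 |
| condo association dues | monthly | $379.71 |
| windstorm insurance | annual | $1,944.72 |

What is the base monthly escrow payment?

$721.23

City property tax: $217.29 × 4 = $869.16 per year
Special assessment: $1,284.36 per year
Condo association dues: $379.71 × 12 = $4,556.52 per year
Windstorm insurance: $1,944.72 per year
Total annual escrow = $869.16 + $1,284.36 + $4,556.52 + $1,944.72 = $8,654.76
Base monthly escrow = $8,654.76 ÷ 12 = $721.23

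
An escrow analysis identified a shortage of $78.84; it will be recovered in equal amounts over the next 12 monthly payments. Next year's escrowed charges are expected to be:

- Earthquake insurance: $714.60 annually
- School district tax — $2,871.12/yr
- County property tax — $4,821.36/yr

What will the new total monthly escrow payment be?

Earthquake insurance — $714.60/yr
School district tax — $2,871.12/yr
County property tax — $4,821.36/yr
Combined annual = $8,407.08
Monthly escrow = $8,407.08 / 12 = $700.59
Monthly shortage recovery: $78.84 ÷ 12 = $6.57
New monthly escrow = $700.59 + $6.57 = $707.16

$707.16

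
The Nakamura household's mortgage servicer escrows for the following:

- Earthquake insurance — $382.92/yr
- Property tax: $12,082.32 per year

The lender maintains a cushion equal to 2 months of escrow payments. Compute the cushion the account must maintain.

Earthquake insurance — $382.92/yr
Property tax — $12,082.32/yr
Total annual escrow = $382.92 + $12,082.32 = $12,465.24
Base monthly escrow = $12,465.24 ÷ 12 = $1,038.77
Cushion = 2 × $1,038.77 = $2,077.54

$2,077.54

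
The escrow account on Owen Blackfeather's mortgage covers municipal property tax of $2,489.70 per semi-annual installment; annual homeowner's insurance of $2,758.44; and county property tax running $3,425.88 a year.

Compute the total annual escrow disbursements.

$11,163.72

Municipal property tax = $2,489.70 × 2 = $4,979.40 annually
Homeowner's insurance = $2,758.44 annually
County property tax = $3,425.88 annually
Total annual escrow = $4,979.40 + $2,758.44 + $3,425.88 = $11,163.72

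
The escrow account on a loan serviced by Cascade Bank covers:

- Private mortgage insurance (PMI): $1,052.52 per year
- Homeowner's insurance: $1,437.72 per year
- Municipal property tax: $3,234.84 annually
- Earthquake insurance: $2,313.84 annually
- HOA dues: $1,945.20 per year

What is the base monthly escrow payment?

Private mortgage insurance (PMI): $1,052.52/yr
Homeowner's insurance: $1,437.72/yr
Municipal property tax: $3,234.84/yr
Earthquake insurance: $2,313.84/yr
HOA dues: $1,945.20/yr
Total annual escrow = $1,052.52 + $1,437.72 + $3,234.84 + $2,313.84 + $1,945.20 = $9,984.12
Base monthly escrow = $9,984.12 / 12 = $832.01

$832.01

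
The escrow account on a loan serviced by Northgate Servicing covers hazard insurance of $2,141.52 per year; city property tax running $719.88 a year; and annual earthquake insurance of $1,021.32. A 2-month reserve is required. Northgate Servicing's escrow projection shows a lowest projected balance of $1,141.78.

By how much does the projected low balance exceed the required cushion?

Hazard insurance: $2,141.52 per year
City property tax: $719.88 per year
Earthquake insurance: $1,021.32 per year
Yearly total = $2,141.52 + $719.88 + $1,021.32 = $3,882.72
Per month = $3,882.72 / 12 = $323.56
Required cushion = 2 × $323.56 = $647.12
Surplus = $1,141.78 − $647.12 = $494.66

$494.66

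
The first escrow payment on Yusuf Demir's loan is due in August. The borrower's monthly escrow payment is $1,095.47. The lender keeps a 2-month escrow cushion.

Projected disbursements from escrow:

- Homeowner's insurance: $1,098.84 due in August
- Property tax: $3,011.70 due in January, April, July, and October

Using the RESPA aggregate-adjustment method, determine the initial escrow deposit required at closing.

Cushion = 2 × $1,095.47 = $2,190.94
Trial balance (start $0, +$1,095.47 each month, − disbursements):
  Aug: +$1,095.47 − $1,098.84 → -$3.37
  Sep: +$1,095.47 → $1,092.10
  Oct: +$1,095.47 − $3,011.70 → -$824.13
  Nov: +$1,095.47 → $271.34
  Dec: +$1,095.47 → $1,366.81
  Jan: +$1,095.47 − $3,011.70 → -$549.42
  Feb: +$1,095.47 → $546.05
  Mar: +$1,095.47 → $1,641.52
  Apr: +$1,095.47 − $3,011.70 → -$274.71
  May: +$1,095.47 → $820.76
  Jun: +$1,095.47 → $1,916.23
  Jul: +$1,095.47 − $3,011.70 → $0.00
Lowest trial balance = -$824.13 (Oct)
Initial deposit = cushion − low point = $2,190.94 − (-$824.13) = $3,015.07

$3,015.07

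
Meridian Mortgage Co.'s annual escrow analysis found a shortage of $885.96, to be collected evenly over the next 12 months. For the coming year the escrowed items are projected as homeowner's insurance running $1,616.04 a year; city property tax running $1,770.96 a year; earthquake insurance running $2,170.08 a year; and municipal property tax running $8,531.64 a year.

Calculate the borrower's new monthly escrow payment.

$1,247.89

Homeowner's insurance — $1,616.04/yr
City property tax — $1,770.96/yr
Earthquake insurance — $2,170.08/yr
Municipal property tax — $8,531.64/yr
Yearly total = $1,616.04 + $1,770.96 + $2,170.08 + $8,531.64 = $14,088.72
Monthly escrow = $14,088.72 ÷ 12 = $1,174.06
Shortage spread = $885.96 ÷ 12 = $73.83/mo
New monthly escrow = $1,174.06 + $73.83 = $1,247.89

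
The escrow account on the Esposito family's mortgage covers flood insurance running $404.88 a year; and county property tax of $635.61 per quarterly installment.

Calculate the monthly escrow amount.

$245.61

Flood insurance — $404.88
County property tax — $635.61 × 4 = $2,542.44
Total per year = $404.88 + $2,542.44 = $2,947.32
Monthly = $2,947.32 / 12 = $245.61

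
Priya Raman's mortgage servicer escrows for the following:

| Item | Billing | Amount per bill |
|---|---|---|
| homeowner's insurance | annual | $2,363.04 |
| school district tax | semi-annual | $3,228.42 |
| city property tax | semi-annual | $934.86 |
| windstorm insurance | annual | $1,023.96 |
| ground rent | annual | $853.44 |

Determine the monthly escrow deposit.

Homeowner's insurance: $2,363.04/yr
School district tax: $3,228.42 × 2 = $6,456.84/yr
City property tax: $934.86 × 2 = $1,869.72/yr
Windstorm insurance: $1,023.96/yr
Ground rent: $853.44/yr
Yearly total = $12,567.00
Per month = $12,567.00 / 12 = $1,047.25

$1,047.25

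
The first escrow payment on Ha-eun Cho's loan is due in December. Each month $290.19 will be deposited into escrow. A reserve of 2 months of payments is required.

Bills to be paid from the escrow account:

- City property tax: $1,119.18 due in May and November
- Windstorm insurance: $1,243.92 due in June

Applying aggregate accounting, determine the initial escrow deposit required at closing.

$912.15

Cushion = 2 × $290.19 = $580.38
Trial balance (start $0, +$290.19 each month, − disbursements):
  Dec: +$290.19 → $290.19
  Jan: +$290.19 → $580.38
  Feb: +$290.19 → $870.57
  Mar: +$290.19 → $1,160.76
  Apr: +$290.19 → $1,450.95
  May: +$290.19 − $1,119.18 → $621.96
  Jun: +$290.19 − $1,243.92 → -$331.77
  Jul: +$290.19 → -$41.58
  Aug: +$290.19 → $248.61
  Sep: +$290.19 → $538.80
  Oct: +$290.19 → $828.99
  Nov: +$290.19 − $1,119.18 → $0.00
Lowest trial balance = -$331.77 (Jun)
Initial deposit = cushion − low point = $580.38 − (-$331.77) = $912.15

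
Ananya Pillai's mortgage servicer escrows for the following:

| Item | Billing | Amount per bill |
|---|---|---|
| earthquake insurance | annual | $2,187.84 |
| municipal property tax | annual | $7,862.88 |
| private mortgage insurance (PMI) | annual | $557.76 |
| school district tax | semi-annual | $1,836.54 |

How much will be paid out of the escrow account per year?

Earthquake insurance — $2,187.84 annually
Municipal property tax — $7,862.88 annually
Private mortgage insurance (PMI) — $557.76 annually
School district tax — $1,836.54 × 2 = $3,673.08 annually
Total annual escrow = $2,187.84 + $7,862.88 + $557.76 + $3,673.08 = $14,281.56

$14,281.56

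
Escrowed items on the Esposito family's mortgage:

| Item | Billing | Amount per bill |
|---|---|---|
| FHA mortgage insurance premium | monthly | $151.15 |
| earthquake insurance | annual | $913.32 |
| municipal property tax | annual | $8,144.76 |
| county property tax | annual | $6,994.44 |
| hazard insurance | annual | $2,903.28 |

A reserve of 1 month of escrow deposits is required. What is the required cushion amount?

FHA mortgage insurance premium = $151.15 × 12 = $1,813.80/yr
Earthquake insurance = $913.32/yr
Municipal property tax = $8,144.76/yr
County property tax = $6,994.44/yr
Hazard insurance = $2,903.28/yr
Total annual escrow = $1,813.80 + $913.32 + $8,144.76 + $6,994.44 + $2,903.28 = $20,769.60
Base monthly escrow = $20,769.60 / 12 = $1,730.80
Cushion = 1 × $1,730.80 = $1,730.80

$1,730.80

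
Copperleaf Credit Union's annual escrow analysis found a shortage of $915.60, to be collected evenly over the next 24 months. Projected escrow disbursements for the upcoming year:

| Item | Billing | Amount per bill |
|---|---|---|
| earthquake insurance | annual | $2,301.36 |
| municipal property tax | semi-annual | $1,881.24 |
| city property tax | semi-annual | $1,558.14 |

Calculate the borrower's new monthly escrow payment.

$803.16

Earthquake insurance: $2,301.36 per year
Municipal property tax: $1,881.24 × 2 = $3,762.48 per year
City property tax: $1,558.14 × 2 = $3,116.28 per year
Total per year = $2,301.36 + $3,762.48 + $3,116.28 = $9,180.12
Monthly escrow = $9,180.12 / 12 = $765.01
Shortage spread = $915.60 ÷ 24 = $38.15/mo
New monthly escrow = $765.01 + $38.15 = $803.16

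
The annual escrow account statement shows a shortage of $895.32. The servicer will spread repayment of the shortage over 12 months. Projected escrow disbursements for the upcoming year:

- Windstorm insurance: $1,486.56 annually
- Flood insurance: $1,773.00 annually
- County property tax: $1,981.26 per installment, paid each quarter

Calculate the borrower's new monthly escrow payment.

$1,006.66

Windstorm insurance — $1,486.56/yr
Flood insurance — $1,773.00/yr
County property tax — $1,981.26 × 4 = $7,925.04/yr
Annual escrow total = $1,486.56 + $1,773.00 + $7,925.04 = $11,184.60
Monthly = $11,184.60 / 12 = $932.05
Shortage per month = $895.32 ÷ 12 = $74.61
Adjusted monthly = $932.05 + $74.61 = $1,006.66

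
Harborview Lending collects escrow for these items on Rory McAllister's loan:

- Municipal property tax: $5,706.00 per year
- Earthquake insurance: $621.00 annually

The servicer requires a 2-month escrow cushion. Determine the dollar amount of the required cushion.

Municipal property tax — $5,706.00 per year
Earthquake insurance — $621.00 per year
Total annual escrow = $5,706.00 + $621.00 = $6,327.00
Per month = $6,327.00 ÷ 12 = $527.25
Required cushion = 2 × $527.25 = $1,054.50

$1,054.50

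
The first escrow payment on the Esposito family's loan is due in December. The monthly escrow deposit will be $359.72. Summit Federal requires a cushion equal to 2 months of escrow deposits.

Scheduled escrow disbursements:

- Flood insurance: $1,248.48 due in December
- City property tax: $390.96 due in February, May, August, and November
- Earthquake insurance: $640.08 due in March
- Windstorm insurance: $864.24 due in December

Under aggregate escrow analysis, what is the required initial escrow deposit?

$2,472.44

Cushion = 2 × $359.72 = $719.44
Trial balance (start $0, +$359.72 each month, − disbursements):
  Dec: +$359.72 − $2,112.72 → -$1,753.00
  Jan: +$359.72 → -$1,393.28
  Feb: +$359.72 − $390.96 → -$1,424.52
  Mar: +$359.72 − $640.08 → -$1,704.88
  Apr: +$359.72 → -$1,345.16
  May: +$359.72 − $390.96 → -$1,376.40
  Jun: +$359.72 → -$1,016.68
  Jul: +$359.72 → -$656.96
  Aug: +$359.72 − $390.96 → -$688.20
  Sep: +$359.72 → -$328.48
  Oct: +$359.72 → $31.24
  Nov: +$359.72 − $390.96 → $0.00
Lowest trial balance = -$1,753.00 (Dec)
Initial deposit = cushion − low point = $719.44 − (-$1,753.00) = $2,472.44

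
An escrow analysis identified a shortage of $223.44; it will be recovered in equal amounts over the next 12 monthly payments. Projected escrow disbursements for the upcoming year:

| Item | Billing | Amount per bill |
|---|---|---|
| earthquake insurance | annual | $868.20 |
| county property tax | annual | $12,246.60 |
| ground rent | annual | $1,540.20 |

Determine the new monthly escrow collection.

Earthquake insurance — $868.20/yr
County property tax — $12,246.60/yr
Ground rent — $1,540.20/yr
Total annual escrow = $868.20 + $12,246.60 + $1,540.20 = $14,655.00
Monthly escrow = $14,655.00 ÷ 12 = $1,221.25
Shortage per month = $223.44 / 12 = $18.62
New monthly escrow = $1,221.25 + $18.62 = $1,239.87

$1,239.87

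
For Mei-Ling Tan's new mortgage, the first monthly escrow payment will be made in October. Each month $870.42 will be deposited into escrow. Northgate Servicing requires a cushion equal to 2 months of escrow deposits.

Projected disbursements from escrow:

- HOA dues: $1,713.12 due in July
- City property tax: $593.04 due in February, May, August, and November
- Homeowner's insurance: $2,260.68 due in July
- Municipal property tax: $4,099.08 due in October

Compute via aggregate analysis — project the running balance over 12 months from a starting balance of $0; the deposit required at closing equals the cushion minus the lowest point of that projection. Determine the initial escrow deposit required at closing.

Cushion = 2 × $870.42 = $1,740.84
Trial balance (start $0, +$870.42 each month, − disbursements):
  Oct: +$870.42 − $4,099.08 → -$3,228.66
  Nov: +$870.42 − $593.04 → -$2,951.28
  Dec: +$870.42 → -$2,080.86
  Jan: +$870.42 → -$1,210.44
  Feb: +$870.42 − $593.04 → -$933.06
  Mar: +$870.42 → -$62.64
  Apr: +$870.42 → $807.78
  May: +$870.42 − $593.04 → $1,085.16
  Jun: +$870.42 → $1,955.58
  Jul: +$870.42 − $3,973.80 → -$1,147.80
  Aug: +$870.42 − $593.04 → -$870.42
  Sep: +$870.42 → $0.00
Lowest trial balance = -$3,228.66 (Oct)
Initial deposit = cushion − low point = $1,740.84 − (-$3,228.66) = $4,969.50

$4,969.50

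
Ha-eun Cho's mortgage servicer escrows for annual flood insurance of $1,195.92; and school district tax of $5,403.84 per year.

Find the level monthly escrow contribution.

Flood insurance — $1,195.92 per year
School district tax — $5,403.84 per year
Combined annual = $6,599.76
Monthly = $6,599.76 ÷ 12 = $549.98

$549.98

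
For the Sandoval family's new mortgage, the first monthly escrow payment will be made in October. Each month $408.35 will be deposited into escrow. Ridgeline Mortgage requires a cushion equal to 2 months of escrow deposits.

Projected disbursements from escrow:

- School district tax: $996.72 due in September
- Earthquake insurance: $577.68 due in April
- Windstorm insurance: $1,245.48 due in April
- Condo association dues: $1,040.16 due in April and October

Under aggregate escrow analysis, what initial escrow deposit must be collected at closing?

Cushion = 2 × $408.35 = $816.70
Trial balance (start $0, +$408.35 each month, − disbursements):
  Oct: +$408.35 − $1,040.16 → -$631.81
  Nov: +$408.35 → -$223.46
  Dec: +$408.35 → $184.89
  Jan: +$408.35 → $593.24
  Feb: +$408.35 → $1,001.59
  Mar: +$408.35 → $1,409.94
  Apr: +$408.35 − $2,863.32 → -$1,045.03
  May: +$408.35 → -$636.68
  Jun: +$408.35 → -$228.33
  Jul: +$408.35 → $180.02
  Aug: +$408.35 → $588.37
  Sep: +$408.35 − $996.72 → $0.00
Lowest trial balance = -$1,045.03 (Apr)
Initial deposit = cushion − low point = $816.70 − (-$1,045.03) = $1,861.73

$1,861.73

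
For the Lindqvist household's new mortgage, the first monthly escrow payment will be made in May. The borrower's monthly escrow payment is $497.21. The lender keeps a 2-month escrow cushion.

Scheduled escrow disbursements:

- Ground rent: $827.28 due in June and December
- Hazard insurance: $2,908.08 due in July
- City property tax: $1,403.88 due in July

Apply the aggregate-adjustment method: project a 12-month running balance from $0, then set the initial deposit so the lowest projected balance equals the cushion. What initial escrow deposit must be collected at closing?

Cushion = 2 × $497.21 = $994.42
Trial balance (start $0, +$497.21 each month, − disbursements):
  May: +$497.21 → $497.21
  Jun: +$497.21 − $827.28 → $167.14
  Jul: +$497.21 − $4,311.96 → -$3,647.61
  Aug: +$497.21 → -$3,150.40
  Sep: +$497.21 → -$2,653.19
  Oct: +$497.21 → -$2,155.98
  Nov: +$497.21 → -$1,658.77
  Dec: +$497.21 − $827.28 → -$1,988.84
  Jan: +$497.21 → -$1,491.63
  Feb: +$497.21 → -$994.42
  Mar: +$497.21 → -$497.21
  Apr: +$497.21 → $0.00
Lowest trial balance = -$3,647.61 (Jul)
Initial deposit = cushion − low point = $994.42 − (-$3,647.61) = $4,642.03

$4,642.03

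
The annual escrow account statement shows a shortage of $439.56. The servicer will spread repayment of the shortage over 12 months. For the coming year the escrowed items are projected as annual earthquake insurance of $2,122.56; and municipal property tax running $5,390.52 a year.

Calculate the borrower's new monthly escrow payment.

$662.72

Earthquake insurance — $2,122.56 annually
Municipal property tax — $5,390.52 annually
Total annual escrow = $2,122.56 + $5,390.52 = $7,513.08
Monthly = $7,513.08 / 12 = $626.09
Monthly shortage recovery: $439.56 / 12 = $36.63
Adjusted monthly = $626.09 + $36.63 = $662.72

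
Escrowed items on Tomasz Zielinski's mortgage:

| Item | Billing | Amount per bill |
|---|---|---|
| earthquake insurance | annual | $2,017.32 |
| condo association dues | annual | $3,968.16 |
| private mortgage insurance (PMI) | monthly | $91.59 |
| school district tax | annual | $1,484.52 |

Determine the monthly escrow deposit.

$714.09

Earthquake insurance = $2,017.32 per year
Condo association dues = $3,968.16 per year
Private mortgage insurance (PMI) = $91.59 × 12 = $1,099.08 per year
School district tax = $1,484.52 per year
Total per year = $2,017.32 + $3,968.16 + $1,099.08 + $1,484.52 = $8,569.08
Monthly escrow = $8,569.08 ÷ 12 = $714.09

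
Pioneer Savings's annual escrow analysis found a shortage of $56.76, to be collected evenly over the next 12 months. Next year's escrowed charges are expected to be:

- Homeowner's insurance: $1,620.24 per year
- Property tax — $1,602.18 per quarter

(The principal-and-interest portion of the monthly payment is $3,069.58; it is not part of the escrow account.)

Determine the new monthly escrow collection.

Homeowner's insurance: $1,620.24 annually
Property tax: $1,602.18 × 4 = $6,408.72 annually
Combined annual = $1,620.24 + $6,408.72 = $8,028.96
Monthly escrow = $8,028.96 / 12 = $669.08
Shortage per month = $56.76 / 12 = $4.73
Adjusted monthly = $669.08 + $4.73 = $673.81

$673.81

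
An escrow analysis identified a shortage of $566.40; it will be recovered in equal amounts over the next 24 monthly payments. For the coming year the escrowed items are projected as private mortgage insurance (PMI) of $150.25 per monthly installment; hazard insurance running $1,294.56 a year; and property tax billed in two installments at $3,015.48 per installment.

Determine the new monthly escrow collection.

$784.31

Private mortgage insurance (PMI) — $150.25 × 12 = $1,803.00 annually
Hazard insurance — $1,294.56 annually
Property tax — $3,015.48 × 2 = $6,030.96 annually
Total annual escrow = $9,128.52
Per month = $9,128.52 ÷ 12 = $760.71
Shortage per month = $566.40 / 24 = $23.60
New monthly escrow = $760.71 + $23.60 = $784.31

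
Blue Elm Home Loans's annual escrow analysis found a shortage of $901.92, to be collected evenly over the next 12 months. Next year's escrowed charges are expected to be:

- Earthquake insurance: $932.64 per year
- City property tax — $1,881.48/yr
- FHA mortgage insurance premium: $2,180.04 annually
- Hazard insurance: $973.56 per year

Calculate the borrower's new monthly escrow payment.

Earthquake insurance: $932.64
City property tax: $1,881.48
FHA mortgage insurance premium: $2,180.04
Hazard insurance: $973.56
Total annual escrow = $5,967.72
Per month = $5,967.72 ÷ 12 = $497.31
Shortage spread = $901.92 / 12 = $75.16/mo
Adjusted monthly = $497.31 + $75.16 = $572.47

$572.47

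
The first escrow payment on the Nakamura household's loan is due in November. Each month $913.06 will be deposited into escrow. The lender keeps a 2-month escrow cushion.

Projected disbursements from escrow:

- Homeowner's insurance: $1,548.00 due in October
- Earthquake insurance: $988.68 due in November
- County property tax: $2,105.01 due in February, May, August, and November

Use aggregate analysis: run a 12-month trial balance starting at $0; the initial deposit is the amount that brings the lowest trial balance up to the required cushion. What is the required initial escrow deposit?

$4,006.75

Cushion = 2 × $913.06 = $1,826.12
Trial balance (start $0, +$913.06 each month, − disbursements):
  Nov: +$913.06 − $3,093.69 → -$2,180.63
  Dec: +$913.06 → -$1,267.57
  Jan: +$913.06 → -$354.51
  Feb: +$913.06 − $2,105.01 → -$1,546.46
  Mar: +$913.06 → -$633.40
  Apr: +$913.06 → $279.66
  May: +$913.06 − $2,105.01 → -$912.29
  Jun: +$913.06 → $0.77
  Jul: +$913.06 → $913.83
  Aug: +$913.06 − $2,105.01 → -$278.12
  Sep: +$913.06 → $634.94
  Oct: +$913.06 − $1,548.00 → $0.00
Lowest trial balance = -$2,180.63 (Nov)
Initial deposit = cushion − low point = $1,826.12 − (-$2,180.63) = $4,006.75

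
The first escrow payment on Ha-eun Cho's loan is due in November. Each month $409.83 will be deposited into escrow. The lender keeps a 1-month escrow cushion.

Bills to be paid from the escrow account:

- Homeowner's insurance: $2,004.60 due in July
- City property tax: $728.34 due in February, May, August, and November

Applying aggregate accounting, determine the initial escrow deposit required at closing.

$1,229.49

Cushion = 1 × $409.83 = $409.83
Trial balance (start $0, +$409.83 each month, − disbursements):
  Nov: +$409.83 − $728.34 → -$318.51
  Dec: +$409.83 → $91.32
  Jan: +$409.83 → $501.15
  Feb: +$409.83 − $728.34 → $182.64
  Mar: +$409.83 → $592.47
  Apr: +$409.83 → $1,002.30
  May: +$409.83 − $728.34 → $683.79
  Jun: +$409.83 → $1,093.62
  Jul: +$409.83 − $2,004.60 → -$501.15
  Aug: +$409.83 − $728.34 → -$819.66
  Sep: +$409.83 → -$409.83
  Oct: +$409.83 → $0.00
Lowest trial balance = -$819.66 (Aug)
Initial deposit = cushion − low point = $409.83 − (-$819.66) = $1,229.49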